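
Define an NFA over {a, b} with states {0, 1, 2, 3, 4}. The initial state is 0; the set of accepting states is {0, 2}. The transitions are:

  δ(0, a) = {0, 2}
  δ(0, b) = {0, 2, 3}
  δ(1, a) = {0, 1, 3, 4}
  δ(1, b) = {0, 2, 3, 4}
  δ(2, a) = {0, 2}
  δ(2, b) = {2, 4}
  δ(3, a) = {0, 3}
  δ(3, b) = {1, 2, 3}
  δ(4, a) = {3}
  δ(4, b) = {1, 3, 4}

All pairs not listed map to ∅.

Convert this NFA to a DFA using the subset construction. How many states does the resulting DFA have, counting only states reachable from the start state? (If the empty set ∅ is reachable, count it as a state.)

Start state of the DFA: {0}.
{0} --a--> {0, 2}  [new]
{0} --b--> {0, 2, 3}  [new]
{0, 2} --a--> {0, 2}  [seen]
{0, 2} --b--> {0, 2, 3, 4}  [new]
{0, 2, 3} --a--> {0, 2, 3}  [seen]
{0, 2, 3} --b--> {0, 1, 2, 3, 4}  [new]
{0, 2, 3, 4} --a--> {0, 2, 3}  [seen]
{0, 2, 3, 4} --b--> {0, 1, 2, 3, 4}  [seen]
{0, 1, 2, 3, 4} --a--> {0, 1, 2, 3, 4}  [seen]
{0, 1, 2, 3, 4} --b--> {0, 1, 2, 3, 4}  [seen]
Reachable DFA states: {0}, {0, 2}, {0, 2, 3}, {0, 2, 3, 4}, {0, 1, 2, 3, 4}.

5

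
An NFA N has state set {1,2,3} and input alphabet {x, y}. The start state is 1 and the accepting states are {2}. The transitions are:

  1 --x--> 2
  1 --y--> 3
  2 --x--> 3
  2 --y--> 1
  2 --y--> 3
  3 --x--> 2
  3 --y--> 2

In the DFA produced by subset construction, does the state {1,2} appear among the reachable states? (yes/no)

Start state of the DFA: {1}.
{1} --x--> {2}  [new]
{1} --y--> {3}  [new]
{2} --x--> {3}  [seen]
{2} --y--> {1,3}  [new]
{3} --x--> {2}  [seen]
{3} --y--> {2}  [seen]
{1,3} --x--> {2}  [seen]
{1,3} --y--> {2,3}  [new]
{2,3} --x--> {2,3}  [seen]
{2,3} --y--> {1,2,3}  [new]
{1,2,3} --x--> {2,3}  [seen]
{1,2,3} --y--> {1,2,3}  [seen]
Reachable DFA states: {1}, {2}, {3}, {1,3}, {2,3}, {1,2,3}.
{1,2} is not among them.

no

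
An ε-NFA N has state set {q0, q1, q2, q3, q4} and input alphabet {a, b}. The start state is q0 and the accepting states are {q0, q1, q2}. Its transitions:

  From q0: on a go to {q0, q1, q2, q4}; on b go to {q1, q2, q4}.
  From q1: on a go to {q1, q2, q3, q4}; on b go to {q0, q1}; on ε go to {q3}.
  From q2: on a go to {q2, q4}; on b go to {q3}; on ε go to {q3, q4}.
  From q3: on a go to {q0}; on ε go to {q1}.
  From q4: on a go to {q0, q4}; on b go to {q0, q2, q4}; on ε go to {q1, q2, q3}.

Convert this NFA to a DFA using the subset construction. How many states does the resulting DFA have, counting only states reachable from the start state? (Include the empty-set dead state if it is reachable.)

3

Start state of the DFA: {q0} (ε-closure of the NFA start).
{q0} --a--> {q0, q1, q2, q3, q4}  [new]
{q0} --b--> {q1, q2, q3, q4}  [new]
{q0, q1, q2, q3, q4} --a--> {q0, q1, q2, q3, q4}  [seen]
{q0, q1, q2, q3, q4} --b--> {q0, q1, q2, q3, q4}  [seen]
{q1, q2, q3, q4} --a--> {q0, q1, q2, q3, q4}  [seen]
{q1, q2, q3, q4} --b--> {q0, q1, q2, q3, q4}  [seen]
Reachable DFA states: {q0}, {q0, q1, q2, q3, q4}, {q1, q2, q3, q4}.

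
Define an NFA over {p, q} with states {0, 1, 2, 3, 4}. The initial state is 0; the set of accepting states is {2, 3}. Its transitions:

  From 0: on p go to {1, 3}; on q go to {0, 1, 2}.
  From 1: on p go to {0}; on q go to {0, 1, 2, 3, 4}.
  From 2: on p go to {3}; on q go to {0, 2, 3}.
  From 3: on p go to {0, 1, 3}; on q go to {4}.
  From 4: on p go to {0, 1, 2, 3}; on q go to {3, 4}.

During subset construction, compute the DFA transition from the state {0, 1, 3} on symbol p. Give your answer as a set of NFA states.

δ(0,p) = {1, 3}; δ(1,p) = {0}; δ(3,p) = {0, 1, 3}.
Union: {0, 1, 3}.

{0, 1, 3}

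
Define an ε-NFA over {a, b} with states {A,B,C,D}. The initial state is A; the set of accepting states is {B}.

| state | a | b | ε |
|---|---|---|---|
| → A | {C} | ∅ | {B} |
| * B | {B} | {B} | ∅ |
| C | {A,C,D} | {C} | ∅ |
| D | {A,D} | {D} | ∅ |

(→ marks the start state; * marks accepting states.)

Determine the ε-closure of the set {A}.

Begin with {A}.
A →ε {B}; add B.
ε-closure = {A,B}.

{A,B}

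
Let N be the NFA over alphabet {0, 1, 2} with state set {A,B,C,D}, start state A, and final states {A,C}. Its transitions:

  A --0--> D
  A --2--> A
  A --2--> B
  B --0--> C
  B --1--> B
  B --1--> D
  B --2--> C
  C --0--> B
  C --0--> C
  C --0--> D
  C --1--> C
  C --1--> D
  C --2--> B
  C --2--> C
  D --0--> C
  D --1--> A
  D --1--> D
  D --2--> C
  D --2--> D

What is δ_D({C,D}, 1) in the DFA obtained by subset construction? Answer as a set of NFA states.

{A,C,D}

δ(C,1) = {C,D}; δ(D,1) = {A,D}.
Union: {A,C,D}.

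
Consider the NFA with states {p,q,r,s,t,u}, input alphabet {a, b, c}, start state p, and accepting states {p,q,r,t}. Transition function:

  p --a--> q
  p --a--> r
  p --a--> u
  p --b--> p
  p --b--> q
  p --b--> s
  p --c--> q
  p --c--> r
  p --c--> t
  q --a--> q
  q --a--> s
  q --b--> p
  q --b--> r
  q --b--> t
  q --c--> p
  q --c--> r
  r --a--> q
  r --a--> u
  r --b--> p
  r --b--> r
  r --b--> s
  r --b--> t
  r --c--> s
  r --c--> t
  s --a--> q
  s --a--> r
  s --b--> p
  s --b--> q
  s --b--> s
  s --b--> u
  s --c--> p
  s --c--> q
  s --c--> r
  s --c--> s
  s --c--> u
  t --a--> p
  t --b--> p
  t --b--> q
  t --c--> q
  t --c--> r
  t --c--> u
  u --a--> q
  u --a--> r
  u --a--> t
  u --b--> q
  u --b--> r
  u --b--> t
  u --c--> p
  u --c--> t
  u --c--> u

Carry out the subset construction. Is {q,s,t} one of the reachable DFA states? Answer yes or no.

no

Start state of the DFA: {p}.
{p} --a--> {q,r,u}  [new]
{p} --b--> {p,q,s}  [new]
{p} --c--> {q,r,t}  [new]
{q,r,u} --a--> {q,r,s,t,u}  [new]
{q,r,u} --b--> {p,q,r,s,t}  [new]
{q,r,u} --c--> {p,r,s,t,u}  [new]
{p,q,s} --a--> {q,r,s,u}  [new]
{p,q,s} --b--> {p,q,r,s,t,u}  [new]
{p,q,s} --c--> {p,q,r,s,t,u}  [seen]
{q,r,t} --a--> {p,q,s,u}  [new]
{q,r,t} --b--> {p,q,r,s,t}  [seen]
{q,r,t} --c--> {p,q,r,s,t,u}  [seen]
{q,r,s,t,u} --a--> {p,q,r,s,t,u}  [seen]
{q,r,s,t,u} --b--> {p,q,r,s,t,u}  [seen]
{q,r,s,t,u} --c--> {p,q,r,s,t,u}  [seen]
{p,q,r,s,t} --a--> {p,q,r,s,u}  [new]
{p,q,r,s,t} --b--> {p,q,r,s,t,u}  [seen]
{p,q,r,s,t} --c--> {p,q,r,s,t,u}  [seen]
{p,r,s,t,u} --a--> {p,q,r,t,u}  [new]
{p,r,s,t,u} --b--> {p,q,r,s,t,u}  [seen]
{p,r,s,t,u} --c--> {p,q,r,s,t,u}  [seen]
{q,r,s,u} --a--> {q,r,s,t,u}  [seen]
{q,r,s,u} --b--> {p,q,r,s,t,u}  [seen]
{q,r,s,u} --c--> {p,q,r,s,t,u}  [seen]
{p,q,r,s,t,u} --a--> {p,q,r,s,t,u}  [seen]
{p,q,r,s,t,u} --b--> {p,q,r,s,t,u}  [seen]
{p,q,r,s,t,u} --c--> {p,q,r,s,t,u}  [seen]
{p,q,s,u} --a--> {q,r,s,t,u}  [seen]
{p,q,s,u} --b--> {p,q,r,s,t,u}  [seen]
{p,q,s,u} --c--> {p,q,r,s,t,u}  [seen]
{p,q,r,s,u} --a--> {q,r,s,t,u}  [seen]
{p,q,r,s,u} --b--> {p,q,r,s,t,u}  [seen]
{p,q,r,s,u} --c--> {p,q,r,s,t,u}  [seen]
{p,q,r,t,u} --a--> {p,q,r,s,t,u}  [seen]
{p,q,r,t,u} --b--> {p,q,r,s,t}  [seen]
{p,q,r,t,u} --c--> {p,q,r,s,t,u}  [seen]
Reachable DFA states: {p}, {q,r,u}, {p,q,s}, {q,r,t}, {q,r,s,t,u}, {p,q,r,s,t}, {p,r,s,t,u}, {q,r,s,u}, {p,q,r,s,t,u}, {p,q,s,u}, {p,q,r,s,u}, {p,q,r,t,u}.
{q,s,t} is not among them.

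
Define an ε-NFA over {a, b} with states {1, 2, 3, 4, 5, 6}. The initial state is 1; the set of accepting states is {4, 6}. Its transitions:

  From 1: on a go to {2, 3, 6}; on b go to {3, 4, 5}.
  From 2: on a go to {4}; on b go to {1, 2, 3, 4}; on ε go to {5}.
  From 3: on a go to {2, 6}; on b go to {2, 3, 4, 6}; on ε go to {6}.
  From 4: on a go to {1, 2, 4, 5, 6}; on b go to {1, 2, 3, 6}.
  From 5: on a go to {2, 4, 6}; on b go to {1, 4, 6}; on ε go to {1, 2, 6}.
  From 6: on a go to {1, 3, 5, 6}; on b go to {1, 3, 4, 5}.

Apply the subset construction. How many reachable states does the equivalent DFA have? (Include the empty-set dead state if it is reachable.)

3

Start state of the DFA: {1} (ε-closure of the NFA start).
{1} --a--> {1, 2, 3, 5, 6}  [new]
{1} --b--> {1, 2, 3, 4, 5, 6}  [new]
{1, 2, 3, 5, 6} --a--> {1, 2, 3, 4, 5, 6}  [seen]
{1, 2, 3, 5, 6} --b--> {1, 2, 3, 4, 5, 6}  [seen]
{1, 2, 3, 4, 5, 6} --a--> {1, 2, 3, 4, 5, 6}  [seen]
{1, 2, 3, 4, 5, 6} --b--> {1, 2, 3, 4, 5, 6}  [seen]
Reachable DFA states: {1}, {1, 2, 3, 5, 6}, {1, 2, 3, 4, 5, 6}.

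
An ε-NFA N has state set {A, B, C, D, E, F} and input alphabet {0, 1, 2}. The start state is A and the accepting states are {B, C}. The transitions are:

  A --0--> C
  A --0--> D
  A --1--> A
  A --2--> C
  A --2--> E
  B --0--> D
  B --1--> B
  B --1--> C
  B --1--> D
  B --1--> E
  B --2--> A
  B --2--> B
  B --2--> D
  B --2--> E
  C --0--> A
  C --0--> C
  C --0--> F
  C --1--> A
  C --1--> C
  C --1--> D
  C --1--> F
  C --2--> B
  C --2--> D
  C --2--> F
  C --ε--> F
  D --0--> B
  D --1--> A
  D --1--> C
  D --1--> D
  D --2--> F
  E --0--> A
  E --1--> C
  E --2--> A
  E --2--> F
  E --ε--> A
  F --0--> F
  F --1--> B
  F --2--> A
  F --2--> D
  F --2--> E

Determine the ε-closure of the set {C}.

Begin with {C}.
C →ε {F}; add F.
ε-closure = {C, F}.

{C, F}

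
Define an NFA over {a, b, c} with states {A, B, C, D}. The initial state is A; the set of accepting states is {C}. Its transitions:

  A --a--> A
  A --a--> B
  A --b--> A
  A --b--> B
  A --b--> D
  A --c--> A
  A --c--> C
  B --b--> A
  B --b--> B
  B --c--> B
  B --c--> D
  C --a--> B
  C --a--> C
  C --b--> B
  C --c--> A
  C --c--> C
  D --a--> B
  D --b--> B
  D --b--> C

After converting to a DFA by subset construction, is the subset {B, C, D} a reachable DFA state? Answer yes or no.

Start state of the DFA: {A}.
{A} --a--> {A, B}  [new]
{A} --b--> {A, B, D}  [new]
{A} --c--> {A, C}  [new]
{A, B} --a--> {A, B}  [seen]
{A, B} --b--> {A, B, D}  [seen]
{A, B} --c--> {A, B, C, D}  [new]
{A, B, D} --a--> {A, B}  [seen]
{A, B, D} --b--> {A, B, C, D}  [seen]
{A, B, D} --c--> {A, B, C, D}  [seen]
{A, C} --a--> {A, B, C}  [new]
{A, C} --b--> {A, B, D}  [seen]
{A, C} --c--> {A, C}  [seen]
{A, B, C, D} --a--> {A, B, C}  [seen]
{A, B, C, D} --b--> {A, B, C, D}  [seen]
{A, B, C, D} --c--> {A, B, C, D}  [seen]
{A, B, C} --a--> {A, B, C}  [seen]
{A, B, C} --b--> {A, B, D}  [seen]
{A, B, C} --c--> {A, B, C, D}  [seen]
Reachable DFA states: {A}, {A, B}, {A, B, D}, {A, C}, {A, B, C, D}, {A, B, C}.
{B, C, D} is not among them.

no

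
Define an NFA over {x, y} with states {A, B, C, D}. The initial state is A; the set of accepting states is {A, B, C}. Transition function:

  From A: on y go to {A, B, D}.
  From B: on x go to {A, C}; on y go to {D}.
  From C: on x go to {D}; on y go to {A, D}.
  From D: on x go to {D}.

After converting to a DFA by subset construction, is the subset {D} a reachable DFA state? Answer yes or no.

Start state of the DFA: {A}.
{A} --x--> ∅  [new]
{A} --y--> {A, B, D}  [new]
∅ --x--> ∅  [seen]
∅ --y--> ∅  [seen]
{A, B, D} --x--> {A, C, D}  [new]
{A, B, D} --y--> {A, B, D}  [seen]
{A, C, D} --x--> {D}  [new]
{A, C, D} --y--> {A, B, D}  [seen]
{D} --x--> {D}  [seen]
{D} --y--> ∅  [seen]
Reachable DFA states: {A}, ∅, {A, B, D}, {A, C, D}, {D}.
{D} is among them.

yes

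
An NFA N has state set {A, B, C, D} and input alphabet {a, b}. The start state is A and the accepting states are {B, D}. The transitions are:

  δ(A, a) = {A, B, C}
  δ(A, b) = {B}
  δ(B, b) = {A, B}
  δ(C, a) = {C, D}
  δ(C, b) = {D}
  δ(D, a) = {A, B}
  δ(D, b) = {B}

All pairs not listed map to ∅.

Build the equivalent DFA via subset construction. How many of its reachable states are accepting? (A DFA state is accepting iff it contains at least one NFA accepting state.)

Start state of the DFA: {A}.
{A} --a--> {A, B, C}  [new]
{A} --b--> {B}  [new]
{A, B, C} --a--> {A, B, C, D}  [new]
{A, B, C} --b--> {A, B, D}  [new]
{B} --a--> ∅  [new]
{B} --b--> {A, B}  [new]
{A, B, C, D} --a--> {A, B, C, D}  [seen]
{A, B, C, D} --b--> {A, B, D}  [seen]
{A, B, D} --a--> {A, B, C}  [seen]
{A, B, D} --b--> {A, B}  [seen]
∅ --a--> ∅  [seen]
∅ --b--> ∅  [seen]
{A, B} --a--> {A, B, C}  [seen]
{A, B} --b--> {A, B}  [seen]
Reachable DFA states: {A}, {A, B, C}, {B}, {A, B, C, D}, {A, B, D}, ∅, {A, B}.
Accepting DFA states (contain an NFA accepting state): {A, B, C}, {B}, {A, B, C, D}, {A, B, D}, {A, B}.

5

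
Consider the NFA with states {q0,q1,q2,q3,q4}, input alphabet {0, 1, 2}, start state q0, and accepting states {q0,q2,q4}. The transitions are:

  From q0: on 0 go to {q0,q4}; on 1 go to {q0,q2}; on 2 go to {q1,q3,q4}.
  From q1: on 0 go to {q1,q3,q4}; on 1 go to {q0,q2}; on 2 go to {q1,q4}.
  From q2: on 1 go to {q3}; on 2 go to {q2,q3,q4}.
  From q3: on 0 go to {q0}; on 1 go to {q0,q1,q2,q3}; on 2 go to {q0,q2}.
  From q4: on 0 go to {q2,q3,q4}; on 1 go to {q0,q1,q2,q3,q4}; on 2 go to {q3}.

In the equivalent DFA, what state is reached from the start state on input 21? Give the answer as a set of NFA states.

{q0,q1,q2,q3,q4}

Start: {q0}.
δ(q0,2) = {q1,q3,q4}.
Union: {q1,q3,q4}.
After 2: {q1,q3,q4}.
δ(q1,1) = {q0,q2}; δ(q3,1) = {q0,q1,q2,q3}; δ(q4,1) = {q0,q1,q2,q3,q4}.
Union: {q0,q1,q2,q3,q4}.
After 1: {q0,q1,q2,q3,q4}.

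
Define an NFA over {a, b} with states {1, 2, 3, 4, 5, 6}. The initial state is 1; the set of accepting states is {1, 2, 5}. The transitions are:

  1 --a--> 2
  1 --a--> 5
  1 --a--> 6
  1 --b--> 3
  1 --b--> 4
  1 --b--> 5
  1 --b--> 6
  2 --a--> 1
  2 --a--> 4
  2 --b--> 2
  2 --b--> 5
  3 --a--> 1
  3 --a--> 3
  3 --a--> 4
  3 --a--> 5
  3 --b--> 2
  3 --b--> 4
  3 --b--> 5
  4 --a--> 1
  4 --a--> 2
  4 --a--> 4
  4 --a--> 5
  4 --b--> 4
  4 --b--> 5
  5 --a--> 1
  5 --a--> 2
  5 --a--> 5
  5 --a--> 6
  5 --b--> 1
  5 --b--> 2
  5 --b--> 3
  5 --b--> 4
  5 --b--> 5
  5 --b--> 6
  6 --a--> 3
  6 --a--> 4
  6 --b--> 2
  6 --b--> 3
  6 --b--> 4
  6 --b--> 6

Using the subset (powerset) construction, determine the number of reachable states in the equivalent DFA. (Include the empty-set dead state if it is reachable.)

4

Start state of the DFA: {1}.
{1} --a--> {2, 5, 6}  [new]
{1} --b--> {3, 4, 5, 6}  [new]
{2, 5, 6} --a--> {1, 2, 3, 4, 5, 6}  [new]
{2, 5, 6} --b--> {1, 2, 3, 4, 5, 6}  [seen]
{3, 4, 5, 6} --a--> {1, 2, 3, 4, 5, 6}  [seen]
{3, 4, 5, 6} --b--> {1, 2, 3, 4, 5, 6}  [seen]
{1, 2, 3, 4, 5, 6} --a--> {1, 2, 3, 4, 5, 6}  [seen]
{1, 2, 3, 4, 5, 6} --b--> {1, 2, 3, 4, 5, 6}  [seen]
Reachable DFA states: {1}, {2, 5, 6}, {3, 4, 5, 6}, {1, 2, 3, 4, 5, 6}.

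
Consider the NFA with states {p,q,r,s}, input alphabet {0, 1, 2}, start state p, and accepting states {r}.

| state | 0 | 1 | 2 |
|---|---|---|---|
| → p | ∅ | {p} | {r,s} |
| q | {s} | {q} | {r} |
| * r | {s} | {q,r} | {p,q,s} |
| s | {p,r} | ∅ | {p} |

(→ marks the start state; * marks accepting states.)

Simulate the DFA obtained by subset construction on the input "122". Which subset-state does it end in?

{p,q,s}

Start: {p}.
δ(p,1) = {p}.
Union: {p}.
After 1: {p}.
δ(p,2) = {r,s}.
Union: {r,s}.
After 2: {r,s}.
δ(r,2) = {p,q,s}; δ(s,2) = {p}.
Union: {p,q,s}.
After 2: {p,q,s}.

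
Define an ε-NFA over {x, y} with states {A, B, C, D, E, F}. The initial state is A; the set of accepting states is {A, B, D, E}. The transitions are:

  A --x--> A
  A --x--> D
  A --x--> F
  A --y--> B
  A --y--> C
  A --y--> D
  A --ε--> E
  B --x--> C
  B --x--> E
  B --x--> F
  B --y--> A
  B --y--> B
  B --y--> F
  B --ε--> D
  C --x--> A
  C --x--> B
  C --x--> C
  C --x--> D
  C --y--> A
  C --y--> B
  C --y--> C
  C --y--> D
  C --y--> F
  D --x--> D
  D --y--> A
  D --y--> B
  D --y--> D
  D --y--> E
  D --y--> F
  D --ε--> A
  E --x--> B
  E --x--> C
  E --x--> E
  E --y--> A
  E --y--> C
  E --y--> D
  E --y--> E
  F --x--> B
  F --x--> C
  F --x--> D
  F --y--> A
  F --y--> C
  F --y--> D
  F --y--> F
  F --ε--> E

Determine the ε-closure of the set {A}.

{A, E}

Begin with {A}.
A →ε {E}; add E.
ε-closure = {A, E}.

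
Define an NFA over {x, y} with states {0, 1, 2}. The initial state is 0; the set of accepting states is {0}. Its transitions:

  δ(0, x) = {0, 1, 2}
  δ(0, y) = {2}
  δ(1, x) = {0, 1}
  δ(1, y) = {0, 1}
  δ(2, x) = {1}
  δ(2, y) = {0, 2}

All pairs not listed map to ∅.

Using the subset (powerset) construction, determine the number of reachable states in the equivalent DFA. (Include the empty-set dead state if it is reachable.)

6

Start state of the DFA: {0}.
{0} --x--> {0, 1, 2}  [new]
{0} --y--> {2}  [new]
{0, 1, 2} --x--> {0, 1, 2}  [seen]
{0, 1, 2} --y--> {0, 1, 2}  [seen]
{2} --x--> {1}  [new]
{2} --y--> {0, 2}  [new]
{1} --x--> {0, 1}  [new]
{1} --y--> {0, 1}  [seen]
{0, 2} --x--> {0, 1, 2}  [seen]
{0, 2} --y--> {0, 2}  [seen]
{0, 1} --x--> {0, 1, 2}  [seen]
{0, 1} --y--> {0, 1, 2}  [seen]
Reachable DFA states: {0}, {0, 1, 2}, {2}, {1}, {0, 2}, {0, 1}.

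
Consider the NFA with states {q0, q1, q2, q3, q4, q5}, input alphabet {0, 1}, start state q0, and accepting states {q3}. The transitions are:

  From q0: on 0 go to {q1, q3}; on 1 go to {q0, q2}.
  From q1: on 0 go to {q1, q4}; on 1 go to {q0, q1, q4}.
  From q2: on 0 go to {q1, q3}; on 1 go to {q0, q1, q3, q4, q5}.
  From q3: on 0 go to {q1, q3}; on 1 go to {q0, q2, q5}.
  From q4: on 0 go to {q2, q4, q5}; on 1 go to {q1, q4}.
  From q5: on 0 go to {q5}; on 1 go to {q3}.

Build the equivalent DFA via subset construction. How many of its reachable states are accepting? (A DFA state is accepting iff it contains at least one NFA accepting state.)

Start state of the DFA: {q0}.
{q0} --0--> {q1, q3}  [new]
{q0} --1--> {q0, q2}  [new]
{q1, q3} --0--> {q1, q3, q4}  [new]
{q1, q3} --1--> {q0, q1, q2, q4, q5}  [new]
{q0, q2} --0--> {q1, q3}  [seen]
{q0, q2} --1--> {q0, q1, q2, q3, q4, q5}  [new]
{q1, q3, q4} --0--> {q1, q2, q3, q4, q5}  [new]
{q1, q3, q4} --1--> {q0, q1, q2, q4, q5}  [seen]
{q0, q1, q2, q4, q5} --0--> {q1, q2, q3, q4, q5}  [seen]
{q0, q1, q2, q4, q5} --1--> {q0, q1, q2, q3, q4, q5}  [seen]
{q0, q1, q2, q3, q4, q5} --0--> {q1, q2, q3, q4, q5}  [seen]
{q0, q1, q2, q3, q4, q5} --1--> {q0, q1, q2, q3, q4, q5}  [seen]
{q1, q2, q3, q4, q5} --0--> {q1, q2, q3, q4, q5}  [seen]
{q1, q2, q3, q4, q5} --1--> {q0, q1, q2, q3, q4, q5}  [seen]
Reachable DFA states: {q0}, {q1, q3}, {q0, q2}, {q1, q3, q4}, {q0, q1, q2, q4, q5}, {q0, q1, q2, q3, q4, q5}, {q1, q2, q3, q4, q5}.
Accepting DFA states (contain an NFA accepting state): {q1, q3}, {q1, q3, q4}, {q0, q1, q2, q3, q4, q5}, {q1, q2, q3, q4, q5}.

4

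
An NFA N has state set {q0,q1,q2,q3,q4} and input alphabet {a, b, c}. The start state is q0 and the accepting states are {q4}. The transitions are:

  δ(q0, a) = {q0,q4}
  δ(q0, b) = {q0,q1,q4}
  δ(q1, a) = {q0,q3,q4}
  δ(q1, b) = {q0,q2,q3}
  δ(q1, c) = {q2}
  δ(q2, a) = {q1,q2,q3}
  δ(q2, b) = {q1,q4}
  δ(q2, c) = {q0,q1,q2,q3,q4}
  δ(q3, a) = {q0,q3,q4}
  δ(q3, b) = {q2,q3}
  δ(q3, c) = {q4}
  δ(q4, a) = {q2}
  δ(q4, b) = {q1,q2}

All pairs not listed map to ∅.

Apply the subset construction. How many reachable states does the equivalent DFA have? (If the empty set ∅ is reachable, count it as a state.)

12

Start state of the DFA: {q0}.
{q0} --a--> {q0,q4}  [new]
{q0} --b--> {q0,q1,q4}  [new]
{q0} --c--> ∅  [new]
{q0,q4} --a--> {q0,q2,q4}  [new]
{q0,q4} --b--> {q0,q1,q2,q4}  [new]
{q0,q4} --c--> ∅  [seen]
{q0,q1,q4} --a--> {q0,q2,q3,q4}  [new]
{q0,q1,q4} --b--> {q0,q1,q2,q3,q4}  [new]
{q0,q1,q4} --c--> {q2}  [new]
∅ --a--> ∅  [seen]
∅ --b--> ∅  [seen]
∅ --c--> ∅  [seen]
{q0,q2,q4} --a--> {q0,q1,q2,q3,q4}  [seen]
{q0,q2,q4} --b--> {q0,q1,q2,q4}  [seen]
{q0,q2,q4} --c--> {q0,q1,q2,q3,q4}  [seen]
{q0,q1,q2,q4} --a--> {q0,q1,q2,q3,q4}  [seen]
{q0,q1,q2,q4} --b--> {q0,q1,q2,q3,q4}  [seen]
{q0,q1,q2,q4} --c--> {q0,q1,q2,q3,q4}  [seen]
{q0,q2,q3,q4} --a--> {q0,q1,q2,q3,q4}  [seen]
{q0,q2,q3,q4} --b--> {q0,q1,q2,q3,q4}  [seen]
{q0,q2,q3,q4} --c--> {q0,q1,q2,q3,q4}  [seen]
{q0,q1,q2,q3,q4} --a--> {q0,q1,q2,q3,q4}  [seen]
{q0,q1,q2,q3,q4} --b--> {q0,q1,q2,q3,q4}  [seen]
{q0,q1,q2,q3,q4} --c--> {q0,q1,q2,q3,q4}  [seen]
{q2} --a--> {q1,q2,q3}  [new]
{q2} --b--> {q1,q4}  [new]
{q2} --c--> {q0,q1,q2,q3,q4}  [seen]
{q1,q2,q3} --a--> {q0,q1,q2,q3,q4}  [seen]
{q1,q2,q3} --b--> {q0,q1,q2,q3,q4}  [seen]
{q1,q2,q3} --c--> {q0,q1,q2,q3,q4}  [seen]
{q1,q4} --a--> {q0,q2,q3,q4}  [seen]
{q1,q4} --b--> {q0,q1,q2,q3}  [new]
{q1,q4} --c--> {q2}  [seen]
{q0,q1,q2,q3} --a--> {q0,q1,q2,q3,q4}  [seen]
{q0,q1,q2,q3} --b--> {q0,q1,q2,q3,q4}  [seen]
{q0,q1,q2,q3} --c--> {q0,q1,q2,q3,q4}  [seen]
Reachable DFA states: {q0}, {q0,q4}, {q0,q1,q4}, ∅, {q0,q2,q4}, {q0,q1,q2,q4}, {q0,q2,q3,q4}, {q0,q1,q2,q3,q4}, {q2}, {q1,q2,q3}, {q1,q4}, {q0,q1,q2,q3}.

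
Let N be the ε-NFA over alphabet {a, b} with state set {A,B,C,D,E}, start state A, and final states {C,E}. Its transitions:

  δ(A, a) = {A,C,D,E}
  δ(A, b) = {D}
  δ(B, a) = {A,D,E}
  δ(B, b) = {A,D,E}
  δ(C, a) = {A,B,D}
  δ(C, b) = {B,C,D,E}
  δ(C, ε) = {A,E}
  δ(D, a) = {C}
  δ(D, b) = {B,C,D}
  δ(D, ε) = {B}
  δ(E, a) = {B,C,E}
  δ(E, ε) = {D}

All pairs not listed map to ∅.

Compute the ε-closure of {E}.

Begin with {E}.
E →ε {D}; add D.
D →ε {B}; add B.
ε-closure = {B,D,E}.

{B,D,E}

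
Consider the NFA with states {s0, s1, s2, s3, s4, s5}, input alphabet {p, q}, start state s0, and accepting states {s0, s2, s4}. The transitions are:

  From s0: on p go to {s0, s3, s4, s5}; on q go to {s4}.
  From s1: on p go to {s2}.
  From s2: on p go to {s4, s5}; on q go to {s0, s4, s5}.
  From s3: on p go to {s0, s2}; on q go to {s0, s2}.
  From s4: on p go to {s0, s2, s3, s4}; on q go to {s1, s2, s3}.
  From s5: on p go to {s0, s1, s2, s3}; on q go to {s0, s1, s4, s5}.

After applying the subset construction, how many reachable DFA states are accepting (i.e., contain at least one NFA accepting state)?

Start state of the DFA: {s0}.
{s0} --p--> {s0, s3, s4, s5}  [new]
{s0} --q--> {s4}  [new]
{s0, s3, s4, s5} --p--> {s0, s1, s2, s3, s4, s5}  [new]
{s0, s3, s4, s5} --q--> {s0, s1, s2, s3, s4, s5}  [seen]
{s4} --p--> {s0, s2, s3, s4}  [new]
{s4} --q--> {s1, s2, s3}  [new]
{s0, s1, s2, s3, s4, s5} --p--> {s0, s1, s2, s3, s4, s5}  [seen]
{s0, s1, s2, s3, s4, s5} --q--> {s0, s1, s2, s3, s4, s5}  [seen]
{s0, s2, s3, s4} --p--> {s0, s2, s3, s4, s5}  [new]
{s0, s2, s3, s4} --q--> {s0, s1, s2, s3, s4, s5}  [seen]
{s1, s2, s3} --p--> {s0, s2, s4, s5}  [new]
{s1, s2, s3} --q--> {s0, s2, s4, s5}  [seen]
{s0, s2, s3, s4, s5} --p--> {s0, s1, s2, s3, s4, s5}  [seen]
{s0, s2, s3, s4, s5} --q--> {s0, s1, s2, s3, s4, s5}  [seen]
{s0, s2, s4, s5} --p--> {s0, s1, s2, s3, s4, s5}  [seen]
{s0, s2, s4, s5} --q--> {s0, s1, s2, s3, s4, s5}  [seen]
Reachable DFA states: {s0}, {s0, s3, s4, s5}, {s4}, {s0, s1, s2, s3, s4, s5}, {s0, s2, s3, s4}, {s1, s2, s3}, {s0, s2, s3, s4, s5}, {s0, s2, s4, s5}.
Accepting DFA states (contain an NFA accepting state): {s0}, {s0, s3, s4, s5}, {s4}, {s0, s1, s2, s3, s4, s5}, {s0, s2, s3, s4}, {s1, s2, s3}, {s0, s2, s3, s4, s5}, {s0, s2, s4, s5}.

8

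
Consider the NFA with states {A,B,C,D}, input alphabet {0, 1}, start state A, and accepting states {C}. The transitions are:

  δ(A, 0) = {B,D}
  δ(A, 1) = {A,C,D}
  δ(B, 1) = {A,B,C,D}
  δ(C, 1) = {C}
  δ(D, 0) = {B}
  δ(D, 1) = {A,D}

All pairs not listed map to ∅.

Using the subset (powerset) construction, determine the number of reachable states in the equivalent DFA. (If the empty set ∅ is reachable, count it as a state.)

6

Start state of the DFA: {A}.
{A} --0--> {B,D}  [new]
{A} --1--> {A,C,D}  [new]
{B,D} --0--> {B}  [new]
{B,D} --1--> {A,B,C,D}  [new]
{A,C,D} --0--> {B,D}  [seen]
{A,C,D} --1--> {A,C,D}  [seen]
{B} --0--> ∅  [new]
{B} --1--> {A,B,C,D}  [seen]
{A,B,C,D} --0--> {B,D}  [seen]
{A,B,C,D} --1--> {A,B,C,D}  [seen]
∅ --0--> ∅  [seen]
∅ --1--> ∅  [seen]
Reachable DFA states: {A}, {B,D}, {A,C,D}, {B}, {A,B,C,D}, ∅.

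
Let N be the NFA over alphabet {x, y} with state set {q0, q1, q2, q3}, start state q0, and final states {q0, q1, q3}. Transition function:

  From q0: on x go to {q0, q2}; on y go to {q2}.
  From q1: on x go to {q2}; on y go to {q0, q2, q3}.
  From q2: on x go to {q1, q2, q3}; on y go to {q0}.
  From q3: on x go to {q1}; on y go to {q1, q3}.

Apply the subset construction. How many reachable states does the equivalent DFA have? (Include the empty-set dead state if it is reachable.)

5

Start state of the DFA: {q0}.
{q0} --x--> {q0, q2}  [new]
{q0} --y--> {q2}  [new]
{q0, q2} --x--> {q0, q1, q2, q3}  [new]
{q0, q2} --y--> {q0, q2}  [seen]
{q2} --x--> {q1, q2, q3}  [new]
{q2} --y--> {q0}  [seen]
{q0, q1, q2, q3} --x--> {q0, q1, q2, q3}  [seen]
{q0, q1, q2, q3} --y--> {q0, q1, q2, q3}  [seen]
{q1, q2, q3} --x--> {q1, q2, q3}  [seen]
{q1, q2, q3} --y--> {q0, q1, q2, q3}  [seen]
Reachable DFA states: {q0}, {q0, q2}, {q2}, {q0, q1, q2, q3}, {q1, q2, q3}.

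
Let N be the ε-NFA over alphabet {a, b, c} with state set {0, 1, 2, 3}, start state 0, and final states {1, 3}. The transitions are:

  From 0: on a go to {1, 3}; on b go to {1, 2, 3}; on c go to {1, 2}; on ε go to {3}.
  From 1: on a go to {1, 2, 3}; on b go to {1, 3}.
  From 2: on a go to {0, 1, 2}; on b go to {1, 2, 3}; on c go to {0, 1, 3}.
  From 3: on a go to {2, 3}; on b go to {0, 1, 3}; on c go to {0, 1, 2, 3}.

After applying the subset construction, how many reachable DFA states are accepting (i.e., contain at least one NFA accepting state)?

3

Start state of the DFA: {0, 3} (ε-closure of the NFA start).
{0, 3} --a--> {1, 2, 3}  [new]
{0, 3} --b--> {0, 1, 2, 3}  [new]
{0, 3} --c--> {0, 1, 2, 3}  [seen]
{1, 2, 3} --a--> {0, 1, 2, 3}  [seen]
{1, 2, 3} --b--> {0, 1, 2, 3}  [seen]
{1, 2, 3} --c--> {0, 1, 2, 3}  [seen]
{0, 1, 2, 3} --a--> {0, 1, 2, 3}  [seen]
{0, 1, 2, 3} --b--> {0, 1, 2, 3}  [seen]
{0, 1, 2, 3} --c--> {0, 1, 2, 3}  [seen]
Reachable DFA states: {0, 3}, {1, 2, 3}, {0, 1, 2, 3}.
Accepting DFA states (contain an NFA accepting state): {0, 3}, {1, 2, 3}, {0, 1, 2, 3}.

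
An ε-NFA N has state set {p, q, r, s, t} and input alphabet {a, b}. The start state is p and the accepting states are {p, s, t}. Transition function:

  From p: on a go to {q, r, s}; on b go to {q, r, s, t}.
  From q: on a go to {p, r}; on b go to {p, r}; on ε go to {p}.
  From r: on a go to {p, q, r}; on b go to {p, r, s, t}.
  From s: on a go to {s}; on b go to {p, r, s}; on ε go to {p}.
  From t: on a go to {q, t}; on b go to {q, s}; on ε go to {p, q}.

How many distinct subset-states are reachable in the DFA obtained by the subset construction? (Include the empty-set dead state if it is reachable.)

Start state of the DFA: {p} (ε-closure of the NFA start).
{p} --a--> {p, q, r, s}  [new]
{p} --b--> {p, q, r, s, t}  [new]
{p, q, r, s} --a--> {p, q, r, s}  [seen]
{p, q, r, s} --b--> {p, q, r, s, t}  [seen]
{p, q, r, s, t} --a--> {p, q, r, s, t}  [seen]
{p, q, r, s, t} --b--> {p, q, r, s, t}  [seen]
Reachable DFA states: {p}, {p, q, r, s}, {p, q, r, s, t}.

3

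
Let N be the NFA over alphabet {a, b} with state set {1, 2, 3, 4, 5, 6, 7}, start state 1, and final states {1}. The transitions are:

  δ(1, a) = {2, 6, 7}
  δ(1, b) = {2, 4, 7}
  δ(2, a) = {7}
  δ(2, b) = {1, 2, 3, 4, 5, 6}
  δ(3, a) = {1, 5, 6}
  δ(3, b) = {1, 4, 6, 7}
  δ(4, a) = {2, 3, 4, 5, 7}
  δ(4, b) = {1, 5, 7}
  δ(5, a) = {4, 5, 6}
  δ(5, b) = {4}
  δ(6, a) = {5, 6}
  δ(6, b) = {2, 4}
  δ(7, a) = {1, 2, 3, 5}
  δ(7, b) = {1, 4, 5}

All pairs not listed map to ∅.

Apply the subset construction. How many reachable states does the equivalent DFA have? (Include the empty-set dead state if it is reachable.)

7

Start state of the DFA: {1}.
{1} --a--> {2, 6, 7}  [new]
{1} --b--> {2, 4, 7}  [new]
{2, 6, 7} --a--> {1, 2, 3, 5, 6, 7}  [new]
{2, 6, 7} --b--> {1, 2, 3, 4, 5, 6}  [new]
{2, 4, 7} --a--> {1, 2, 3, 4, 5, 7}  [new]
{2, 4, 7} --b--> {1, 2, 3, 4, 5, 6, 7}  [new]
{1, 2, 3, 5, 6, 7} --a--> {1, 2, 3, 4, 5, 6, 7}  [seen]
{1, 2, 3, 5, 6, 7} --b--> {1, 2, 3, 4, 5, 6, 7}  [seen]
{1, 2, 3, 4, 5, 6} --a--> {1, 2, 3, 4, 5, 6, 7}  [seen]
{1, 2, 3, 4, 5, 6} --b--> {1, 2, 3, 4, 5, 6, 7}  [seen]
{1, 2, 3, 4, 5, 7} --a--> {1, 2, 3, 4, 5, 6, 7}  [seen]
{1, 2, 3, 4, 5, 7} --b--> {1, 2, 3, 4, 5, 6, 7}  [seen]
{1, 2, 3, 4, 5, 6, 7} --a--> {1, 2, 3, 4, 5, 6, 7}  [seen]
{1, 2, 3, 4, 5, 6, 7} --b--> {1, 2, 3, 4, 5, 6, 7}  [seen]
Reachable DFA states: {1}, {2, 6, 7}, {2, 4, 7}, {1, 2, 3, 5, 6, 7}, {1, 2, 3, 4, 5, 6}, {1, 2, 3, 4, 5, 7}, {1, 2, 3, 4, 5, 6, 7}.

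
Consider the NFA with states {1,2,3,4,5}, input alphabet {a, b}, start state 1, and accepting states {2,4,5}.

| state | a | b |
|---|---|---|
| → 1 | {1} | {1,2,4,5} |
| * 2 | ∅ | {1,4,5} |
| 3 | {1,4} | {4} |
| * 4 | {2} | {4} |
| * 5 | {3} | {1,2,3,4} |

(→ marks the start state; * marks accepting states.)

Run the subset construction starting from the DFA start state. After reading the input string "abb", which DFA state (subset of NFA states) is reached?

{1,2,3,4,5}

Start: {1}.
δ(1,a) = {1}.
Union: {1}.
After a: {1}.
δ(1,b) = {1,2,4,5}.
Union: {1,2,4,5}.
After b: {1,2,4,5}.
δ(1,b) = {1,2,4,5}; δ(2,b) = {1,4,5}; δ(4,b) = {4}; δ(5,b) = {1,2,3,4}.
Union: {1,2,3,4,5}.
After b: {1,2,3,4,5}.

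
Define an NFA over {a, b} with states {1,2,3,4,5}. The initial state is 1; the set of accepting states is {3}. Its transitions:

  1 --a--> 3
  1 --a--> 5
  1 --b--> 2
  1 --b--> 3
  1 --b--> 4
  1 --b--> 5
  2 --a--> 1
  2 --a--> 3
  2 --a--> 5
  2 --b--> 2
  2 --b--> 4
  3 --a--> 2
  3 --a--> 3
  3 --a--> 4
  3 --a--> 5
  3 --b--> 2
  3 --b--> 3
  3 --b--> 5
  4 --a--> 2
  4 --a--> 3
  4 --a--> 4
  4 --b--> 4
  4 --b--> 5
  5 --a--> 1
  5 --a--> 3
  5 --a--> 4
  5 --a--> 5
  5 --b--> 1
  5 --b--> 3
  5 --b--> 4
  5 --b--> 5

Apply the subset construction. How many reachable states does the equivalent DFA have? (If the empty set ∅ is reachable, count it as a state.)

4

Start state of the DFA: {1}.
{1} --a--> {3,5}  [new]
{1} --b--> {2,3,4,5}  [new]
{3,5} --a--> {1,2,3,4,5}  [new]
{3,5} --b--> {1,2,3,4,5}  [seen]
{2,3,4,5} --a--> {1,2,3,4,5}  [seen]
{2,3,4,5} --b--> {1,2,3,4,5}  [seen]
{1,2,3,4,5} --a--> {1,2,3,4,5}  [seen]
{1,2,3,4,5} --b--> {1,2,3,4,5}  [seen]
Reachable DFA states: {1}, {3,5}, {2,3,4,5}, {1,2,3,4,5}.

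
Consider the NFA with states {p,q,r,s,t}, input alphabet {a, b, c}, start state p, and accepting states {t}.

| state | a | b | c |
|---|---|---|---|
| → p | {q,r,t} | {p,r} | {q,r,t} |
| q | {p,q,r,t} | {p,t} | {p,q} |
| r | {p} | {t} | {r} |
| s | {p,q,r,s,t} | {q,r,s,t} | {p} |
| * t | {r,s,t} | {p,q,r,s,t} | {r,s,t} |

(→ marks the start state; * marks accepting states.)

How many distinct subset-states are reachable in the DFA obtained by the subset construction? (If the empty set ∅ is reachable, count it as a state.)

Start state of the DFA: {p}.
{p} --a--> {q,r,t}  [new]
{p} --b--> {p,r}  [new]
{p} --c--> {q,r,t}  [seen]
{q,r,t} --a--> {p,q,r,s,t}  [new]
{q,r,t} --b--> {p,q,r,s,t}  [seen]
{q,r,t} --c--> {p,q,r,s,t}  [seen]
{p,r} --a--> {p,q,r,t}  [new]
{p,r} --b--> {p,r,t}  [new]
{p,r} --c--> {q,r,t}  [seen]
{p,q,r,s,t} --a--> {p,q,r,s,t}  [seen]
{p,q,r,s,t} --b--> {p,q,r,s,t}  [seen]
{p,q,r,s,t} --c--> {p,q,r,s,t}  [seen]
{p,q,r,t} --a--> {p,q,r,s,t}  [seen]
{p,q,r,t} --b--> {p,q,r,s,t}  [seen]
{p,q,r,t} --c--> {p,q,r,s,t}  [seen]
{p,r,t} --a--> {p,q,r,s,t}  [seen]
{p,r,t} --b--> {p,q,r,s,t}  [seen]
{p,r,t} --c--> {q,r,s,t}  [new]
{q,r,s,t} --a--> {p,q,r,s,t}  [seen]
{q,r,s,t} --b--> {p,q,r,s,t}  [seen]
{q,r,s,t} --c--> {p,q,r,s,t}  [seen]
Reachable DFA states: {p}, {q,r,t}, {p,r}, {p,q,r,s,t}, {p,q,r,t}, {p,r,t}, {q,r,s,t}.

7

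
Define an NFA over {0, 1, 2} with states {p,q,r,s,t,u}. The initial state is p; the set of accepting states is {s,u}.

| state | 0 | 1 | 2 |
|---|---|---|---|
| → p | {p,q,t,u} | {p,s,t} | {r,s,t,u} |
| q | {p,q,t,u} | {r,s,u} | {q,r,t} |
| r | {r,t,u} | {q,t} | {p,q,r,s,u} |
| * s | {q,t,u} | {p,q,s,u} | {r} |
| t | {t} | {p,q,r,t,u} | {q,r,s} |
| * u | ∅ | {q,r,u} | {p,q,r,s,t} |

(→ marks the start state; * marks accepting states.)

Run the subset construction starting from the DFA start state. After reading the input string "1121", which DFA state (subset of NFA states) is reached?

Start: {p}.
δ(p,1) = {p,s,t}.
Union: {p,s,t}.
After 1: {p,s,t}.
δ(p,1) = {p,s,t}; δ(s,1) = {p,q,s,u}; δ(t,1) = {p,q,r,t,u}.
Union: {p,q,r,s,t,u}.
After 1: {p,q,r,s,t,u}.
δ(p,2) = {r,s,t,u}; δ(q,2) = {q,r,t}; δ(r,2) = {p,q,r,s,u}; δ(s,2) = {r}; δ(t,2) = {q,r,s}; δ(u,2) = {p,q,r,s,t}.
Union: {p,q,r,s,t,u}.
After 2: {p,q,r,s,t,u}.
δ(p,1) = {p,s,t}; δ(q,1) = {r,s,u}; δ(r,1) = {q,t}; δ(s,1) = {p,q,s,u}; δ(t,1) = {p,q,r,t,u}; δ(u,1) = {q,r,u}.
Union: {p,q,r,s,t,u}.
After 1: {p,q,r,s,t,u}.

{p,q,r,s,t,u}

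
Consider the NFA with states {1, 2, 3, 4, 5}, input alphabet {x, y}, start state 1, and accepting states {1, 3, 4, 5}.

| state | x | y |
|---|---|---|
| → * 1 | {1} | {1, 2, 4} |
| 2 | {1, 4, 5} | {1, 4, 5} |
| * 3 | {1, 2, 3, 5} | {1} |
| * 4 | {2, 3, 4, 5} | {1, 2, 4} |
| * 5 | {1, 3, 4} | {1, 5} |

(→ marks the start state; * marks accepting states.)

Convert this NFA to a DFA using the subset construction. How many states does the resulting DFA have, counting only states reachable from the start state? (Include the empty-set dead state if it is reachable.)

4

Start state of the DFA: {1}.
{1} --x--> {1}  [seen]
{1} --y--> {1, 2, 4}  [new]
{1, 2, 4} --x--> {1, 2, 3, 4, 5}  [new]
{1, 2, 4} --y--> {1, 2, 4, 5}  [new]
{1, 2, 3, 4, 5} --x--> {1, 2, 3, 4, 5}  [seen]
{1, 2, 3, 4, 5} --y--> {1, 2, 4, 5}  [seen]
{1, 2, 4, 5} --x--> {1, 2, 3, 4, 5}  [seen]
{1, 2, 4, 5} --y--> {1, 2, 4, 5}  [seen]
Reachable DFA states: {1}, {1, 2, 4}, {1, 2, 3, 4, 5}, {1, 2, 4, 5}.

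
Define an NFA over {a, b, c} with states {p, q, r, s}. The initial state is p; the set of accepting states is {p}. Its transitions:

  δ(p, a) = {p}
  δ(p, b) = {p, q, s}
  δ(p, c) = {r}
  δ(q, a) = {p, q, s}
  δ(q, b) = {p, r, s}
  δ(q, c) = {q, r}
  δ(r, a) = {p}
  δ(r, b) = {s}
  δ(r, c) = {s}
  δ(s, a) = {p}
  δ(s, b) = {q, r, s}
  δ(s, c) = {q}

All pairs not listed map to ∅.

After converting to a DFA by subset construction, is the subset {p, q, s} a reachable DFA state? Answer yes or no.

Start state of the DFA: {p}.
{p} --a--> {p}  [seen]
{p} --b--> {p, q, s}  [new]
{p} --c--> {r}  [new]
{p, q, s} --a--> {p, q, s}  [seen]
{p, q, s} --b--> {p, q, r, s}  [new]
{p, q, s} --c--> {q, r}  [new]
{r} --a--> {p}  [seen]
{r} --b--> {s}  [new]
{r} --c--> {s}  [seen]
{p, q, r, s} --a--> {p, q, s}  [seen]
{p, q, r, s} --b--> {p, q, r, s}  [seen]
{p, q, r, s} --c--> {q, r, s}  [new]
{q, r} --a--> {p, q, s}  [seen]
{q, r} --b--> {p, r, s}  [new]
{q, r} --c--> {q, r, s}  [seen]
{s} --a--> {p}  [seen]
{s} --b--> {q, r, s}  [seen]
{s} --c--> {q}  [new]
{q, r, s} --a--> {p, q, s}  [seen]
{q, r, s} --b--> {p, q, r, s}  [seen]
{q, r, s} --c--> {q, r, s}  [seen]
{p, r, s} --a--> {p}  [seen]
{p, r, s} --b--> {p, q, r, s}  [seen]
{p, r, s} --c--> {q, r, s}  [seen]
{q} --a--> {p, q, s}  [seen]
{q} --b--> {p, r, s}  [seen]
{q} --c--> {q, r}  [seen]
Reachable DFA states: {p}, {p, q, s}, {r}, {p, q, r, s}, {q, r}, {s}, {q, r, s}, {p, r, s}, {q}.
{p, q, s} is among them.

yes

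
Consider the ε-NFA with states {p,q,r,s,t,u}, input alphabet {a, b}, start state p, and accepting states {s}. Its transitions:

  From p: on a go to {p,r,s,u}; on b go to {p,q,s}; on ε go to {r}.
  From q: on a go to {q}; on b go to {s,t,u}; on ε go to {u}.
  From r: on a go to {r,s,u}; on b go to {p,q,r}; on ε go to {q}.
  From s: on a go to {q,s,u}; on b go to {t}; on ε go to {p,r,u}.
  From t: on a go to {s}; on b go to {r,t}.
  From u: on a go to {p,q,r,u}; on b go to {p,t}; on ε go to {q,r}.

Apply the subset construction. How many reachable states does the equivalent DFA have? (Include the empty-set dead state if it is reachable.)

Start state of the DFA: {p,q,r,u} (ε-closure of the NFA start).
{p,q,r,u} --a--> {p,q,r,s,u}  [new]
{p,q,r,u} --b--> {p,q,r,s,t,u}  [new]
{p,q,r,s,u} --a--> {p,q,r,s,u}  [seen]
{p,q,r,s,u} --b--> {p,q,r,s,t,u}  [seen]
{p,q,r,s,t,u} --a--> {p,q,r,s,u}  [seen]
{p,q,r,s,t,u} --b--> {p,q,r,s,t,u}  [seen]
Reachable DFA states: {p,q,r,u}, {p,q,r,s,u}, {p,q,r,s,t,u}.

3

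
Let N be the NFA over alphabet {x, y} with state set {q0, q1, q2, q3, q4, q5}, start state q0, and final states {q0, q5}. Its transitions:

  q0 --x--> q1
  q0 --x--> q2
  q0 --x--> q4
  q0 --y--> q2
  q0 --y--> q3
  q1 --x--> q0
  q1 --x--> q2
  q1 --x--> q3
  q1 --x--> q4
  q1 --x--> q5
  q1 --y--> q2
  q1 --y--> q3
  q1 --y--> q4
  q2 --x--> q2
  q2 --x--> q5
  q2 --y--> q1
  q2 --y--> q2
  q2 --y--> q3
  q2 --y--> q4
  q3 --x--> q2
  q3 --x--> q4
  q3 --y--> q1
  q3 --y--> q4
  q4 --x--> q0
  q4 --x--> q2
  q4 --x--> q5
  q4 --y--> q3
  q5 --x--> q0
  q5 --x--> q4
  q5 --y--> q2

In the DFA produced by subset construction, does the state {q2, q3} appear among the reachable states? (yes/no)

Start state of the DFA: {q0}.
{q0} --x--> {q1, q2, q4}  [new]
{q0} --y--> {q2, q3}  [new]
{q1, q2, q4} --x--> {q0, q2, q3, q4, q5}  [new]
{q1, q2, q4} --y--> {q1, q2, q3, q4}  [new]
{q2, q3} --x--> {q2, q4, q5}  [new]
{q2, q3} --y--> {q1, q2, q3, q4}  [seen]
{q0, q2, q3, q4, q5} --x--> {q0, q1, q2, q4, q5}  [new]
{q0, q2, q3, q4, q5} --y--> {q1, q2, q3, q4}  [seen]
{q1, q2, q3, q4} --x--> {q0, q2, q3, q4, q5}  [seen]
{q1, q2, q3, q4} --y--> {q1, q2, q3, q4}  [seen]
{q2, q4, q5} --x--> {q0, q2, q4, q5}  [new]
{q2, q4, q5} --y--> {q1, q2, q3, q4}  [seen]
{q0, q1, q2, q4, q5} --x--> {q0, q1, q2, q3, q4, q5}  [new]
{q0, q1, q2, q4, q5} --y--> {q1, q2, q3, q4}  [seen]
{q0, q2, q4, q5} --x--> {q0, q1, q2, q4, q5}  [seen]
{q0, q2, q4, q5} --y--> {q1, q2, q3, q4}  [seen]
{q0, q1, q2, q3, q4, q5} --x--> {q0, q1, q2, q3, q4, q5}  [seen]
{q0, q1, q2, q3, q4, q5} --y--> {q1, q2, q3, q4}  [seen]
Reachable DFA states: {q0}, {q1, q2, q4}, {q2, q3}, {q0, q2, q3, q4, q5}, {q1, q2, q3, q4}, {q2, q4, q5}, {q0, q1, q2, q4, q5}, {q0, q2, q4, q5}, {q0, q1, q2, q3, q4, q5}.
{q2, q3} is among them.

yes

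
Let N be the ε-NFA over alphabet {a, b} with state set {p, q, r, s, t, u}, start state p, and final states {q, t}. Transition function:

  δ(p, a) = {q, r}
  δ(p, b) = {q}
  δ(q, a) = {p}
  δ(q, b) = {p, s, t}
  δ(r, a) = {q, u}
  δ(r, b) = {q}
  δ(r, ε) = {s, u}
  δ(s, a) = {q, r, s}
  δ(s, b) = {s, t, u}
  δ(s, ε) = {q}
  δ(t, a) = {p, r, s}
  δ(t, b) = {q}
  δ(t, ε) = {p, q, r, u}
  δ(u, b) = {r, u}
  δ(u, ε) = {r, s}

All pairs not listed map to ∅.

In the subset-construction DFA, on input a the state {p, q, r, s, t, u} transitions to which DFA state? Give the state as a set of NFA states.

δ(p,a) = {q, r}; δ(q,a) = {p}; δ(r,a) = {q, u}; δ(s,a) = {q, r, s}; δ(t,a) = {p, r, s}; δ(u,a) = ∅.
Union: {p, q, r, s, u}.

{p, q, r, s, u}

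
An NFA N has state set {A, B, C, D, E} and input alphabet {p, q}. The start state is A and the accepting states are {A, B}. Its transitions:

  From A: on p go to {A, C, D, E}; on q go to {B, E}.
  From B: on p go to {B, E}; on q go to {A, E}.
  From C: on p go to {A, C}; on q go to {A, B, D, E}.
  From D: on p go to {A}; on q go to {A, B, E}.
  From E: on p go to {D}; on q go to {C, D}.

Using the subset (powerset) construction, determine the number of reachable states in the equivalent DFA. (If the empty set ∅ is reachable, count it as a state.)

Start state of the DFA: {A}.
{A} --p--> {A, C, D, E}  [new]
{A} --q--> {B, E}  [new]
{A, C, D, E} --p--> {A, C, D, E}  [seen]
{A, C, D, E} --q--> {A, B, C, D, E}  [new]
{B, E} --p--> {B, D, E}  [new]
{B, E} --q--> {A, C, D, E}  [seen]
{A, B, C, D, E} --p--> {A, B, C, D, E}  [seen]
{A, B, C, D, E} --q--> {A, B, C, D, E}  [seen]
{B, D, E} --p--> {A, B, D, E}  [new]
{B, D, E} --q--> {A, B, C, D, E}  [seen]
{A, B, D, E} --p--> {A, B, C, D, E}  [seen]
{A, B, D, E} --q--> {A, B, C, D, E}  [seen]
Reachable DFA states: {A}, {A, C, D, E}, {B, E}, {A, B, C, D, E}, {B, D, E}, {A, B, D, E}.

6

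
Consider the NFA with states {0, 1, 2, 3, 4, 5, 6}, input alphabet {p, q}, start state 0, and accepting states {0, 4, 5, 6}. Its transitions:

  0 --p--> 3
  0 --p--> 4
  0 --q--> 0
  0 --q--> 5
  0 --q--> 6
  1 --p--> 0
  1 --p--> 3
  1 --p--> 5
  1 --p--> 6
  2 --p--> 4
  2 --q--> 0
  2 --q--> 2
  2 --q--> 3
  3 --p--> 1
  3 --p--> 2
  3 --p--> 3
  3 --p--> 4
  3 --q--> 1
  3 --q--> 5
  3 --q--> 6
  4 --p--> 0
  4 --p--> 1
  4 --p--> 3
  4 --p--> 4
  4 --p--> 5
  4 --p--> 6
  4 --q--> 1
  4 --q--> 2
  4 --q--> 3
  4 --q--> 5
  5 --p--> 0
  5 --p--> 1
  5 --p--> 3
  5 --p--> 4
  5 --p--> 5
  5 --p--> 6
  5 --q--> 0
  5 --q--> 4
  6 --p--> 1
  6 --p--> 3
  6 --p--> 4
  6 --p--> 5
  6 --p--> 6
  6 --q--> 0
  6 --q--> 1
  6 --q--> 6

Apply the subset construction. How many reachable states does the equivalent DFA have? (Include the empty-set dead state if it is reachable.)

7

Start state of the DFA: {0}.
{0} --p--> {3, 4}  [new]
{0} --q--> {0, 5, 6}  [new]
{3, 4} --p--> {0, 1, 2, 3, 4, 5, 6}  [new]
{3, 4} --q--> {1, 2, 3, 5, 6}  [new]
{0, 5, 6} --p--> {0, 1, 3, 4, 5, 6}  [new]
{0, 5, 6} --q--> {0, 1, 4, 5, 6}  [new]
{0, 1, 2, 3, 4, 5, 6} --p--> {0, 1, 2, 3, 4, 5, 6}  [seen]
{0, 1, 2, 3, 4, 5, 6} --q--> {0, 1, 2, 3, 4, 5, 6}  [seen]
{1, 2, 3, 5, 6} --p--> {0, 1, 2, 3, 4, 5, 6}  [seen]
{1, 2, 3, 5, 6} --q--> {0, 1, 2, 3, 4, 5, 6}  [seen]
{0, 1, 3, 4, 5, 6} --p--> {0, 1, 2, 3, 4, 5, 6}  [seen]
{0, 1, 3, 4, 5, 6} --q--> {0, 1, 2, 3, 4, 5, 6}  [seen]
{0, 1, 4, 5, 6} --p--> {0, 1, 3, 4, 5, 6}  [seen]
{0, 1, 4, 5, 6} --q--> {0, 1, 2, 3, 4, 5, 6}  [seen]
Reachable DFA states: {0}, {3, 4}, {0, 5, 6}, {0, 1, 2, 3, 4, 5, 6}, {1, 2, 3, 5, 6}, {0, 1, 3, 4, 5, 6}, {0, 1, 4, 5, 6}.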